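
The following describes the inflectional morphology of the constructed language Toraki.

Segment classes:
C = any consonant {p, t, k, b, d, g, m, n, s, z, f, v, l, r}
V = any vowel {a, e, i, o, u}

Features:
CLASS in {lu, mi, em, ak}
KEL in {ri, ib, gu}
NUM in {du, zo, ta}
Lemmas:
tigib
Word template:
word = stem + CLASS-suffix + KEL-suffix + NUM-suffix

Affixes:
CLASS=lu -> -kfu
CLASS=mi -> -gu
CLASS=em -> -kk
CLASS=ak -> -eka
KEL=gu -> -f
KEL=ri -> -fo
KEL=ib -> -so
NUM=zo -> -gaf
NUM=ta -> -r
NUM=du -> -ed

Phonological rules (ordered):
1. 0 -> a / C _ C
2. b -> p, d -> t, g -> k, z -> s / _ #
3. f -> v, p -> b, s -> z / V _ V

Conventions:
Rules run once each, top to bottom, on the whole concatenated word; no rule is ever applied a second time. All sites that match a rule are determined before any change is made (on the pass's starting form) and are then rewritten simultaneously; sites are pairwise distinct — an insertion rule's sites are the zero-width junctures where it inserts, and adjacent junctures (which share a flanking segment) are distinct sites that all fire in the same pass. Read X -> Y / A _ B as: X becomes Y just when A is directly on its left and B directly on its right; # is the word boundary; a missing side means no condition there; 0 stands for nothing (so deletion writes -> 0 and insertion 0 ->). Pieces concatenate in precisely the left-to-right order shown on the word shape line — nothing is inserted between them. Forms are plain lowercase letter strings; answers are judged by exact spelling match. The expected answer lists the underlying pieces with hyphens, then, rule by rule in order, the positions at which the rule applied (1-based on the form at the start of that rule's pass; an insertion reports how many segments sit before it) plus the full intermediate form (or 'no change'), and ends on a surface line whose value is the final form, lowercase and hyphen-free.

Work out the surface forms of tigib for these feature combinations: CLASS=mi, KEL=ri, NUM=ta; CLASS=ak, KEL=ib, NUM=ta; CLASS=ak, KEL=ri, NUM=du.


cell CLASS=mi, KEL=ri, NUM=ta:
underlying: tigib-gu-fo-r
1. 0 -> a / C _ C: inserts after position(s) 5: tigibagufor
2. b -> p, d -> t, g -> k, z -> s / _ #: no change
3. f -> v, p -> b, s -> z / V _ V: fires at position(s) 9: tigibaguvor
surface: tigibaguvor

cell CLASS=ak, KEL=ib, NUM=ta:
underlying: tigib-eka-so-r
1. 0 -> a / C _ C: no change
2. b -> p, d -> t, g -> k, z -> s / _ #: no change
3. f -> v, p -> b, s -> z / V _ V: fires at position(s) 9: tigibekazor
surface: tigibekazor

cell CLASS=ak, KEL=ri, NUM=du:
underlying: tigib-eka-fo-ed
1. 0 -> a / C _ C: no change
2. b -> p, d -> t, g -> k, z -> s / _ #: fires at position(s) 12: tigibekafoet
3. f -> v, p -> b, s -> z / V _ V: fires at position(s) 9: tigibekavoet
surface: tigibekavoet


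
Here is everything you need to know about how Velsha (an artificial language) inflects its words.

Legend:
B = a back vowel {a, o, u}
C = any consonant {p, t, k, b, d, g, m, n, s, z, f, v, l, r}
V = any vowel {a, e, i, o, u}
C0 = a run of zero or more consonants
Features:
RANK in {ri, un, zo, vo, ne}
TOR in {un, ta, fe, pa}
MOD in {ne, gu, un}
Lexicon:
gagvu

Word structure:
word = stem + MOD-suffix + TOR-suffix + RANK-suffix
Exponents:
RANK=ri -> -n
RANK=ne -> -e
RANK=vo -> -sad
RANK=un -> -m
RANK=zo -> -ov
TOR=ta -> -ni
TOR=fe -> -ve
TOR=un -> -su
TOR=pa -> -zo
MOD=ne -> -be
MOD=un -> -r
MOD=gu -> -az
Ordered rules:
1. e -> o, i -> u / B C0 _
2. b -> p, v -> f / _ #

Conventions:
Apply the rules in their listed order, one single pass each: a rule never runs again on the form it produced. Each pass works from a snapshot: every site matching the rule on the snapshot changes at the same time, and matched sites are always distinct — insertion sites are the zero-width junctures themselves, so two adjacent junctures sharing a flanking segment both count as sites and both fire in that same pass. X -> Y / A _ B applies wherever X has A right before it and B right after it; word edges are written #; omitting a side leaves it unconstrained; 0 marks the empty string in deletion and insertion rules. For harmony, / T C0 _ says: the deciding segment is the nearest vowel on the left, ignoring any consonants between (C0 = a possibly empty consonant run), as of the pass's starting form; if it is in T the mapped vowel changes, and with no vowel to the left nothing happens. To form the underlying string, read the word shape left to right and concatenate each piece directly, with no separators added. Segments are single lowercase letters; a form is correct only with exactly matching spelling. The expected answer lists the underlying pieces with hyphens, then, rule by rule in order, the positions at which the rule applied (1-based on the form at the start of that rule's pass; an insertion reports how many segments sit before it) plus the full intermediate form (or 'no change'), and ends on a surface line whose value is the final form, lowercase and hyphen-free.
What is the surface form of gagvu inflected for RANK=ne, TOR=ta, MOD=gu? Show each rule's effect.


underlying: gagvu-az-ni-e
1. e -> o, i -> u / B C0 _: fires at position(s) 9: gagvuaznue
2. b -> p, v -> f / _ #: no change
surface: gagvuaznue


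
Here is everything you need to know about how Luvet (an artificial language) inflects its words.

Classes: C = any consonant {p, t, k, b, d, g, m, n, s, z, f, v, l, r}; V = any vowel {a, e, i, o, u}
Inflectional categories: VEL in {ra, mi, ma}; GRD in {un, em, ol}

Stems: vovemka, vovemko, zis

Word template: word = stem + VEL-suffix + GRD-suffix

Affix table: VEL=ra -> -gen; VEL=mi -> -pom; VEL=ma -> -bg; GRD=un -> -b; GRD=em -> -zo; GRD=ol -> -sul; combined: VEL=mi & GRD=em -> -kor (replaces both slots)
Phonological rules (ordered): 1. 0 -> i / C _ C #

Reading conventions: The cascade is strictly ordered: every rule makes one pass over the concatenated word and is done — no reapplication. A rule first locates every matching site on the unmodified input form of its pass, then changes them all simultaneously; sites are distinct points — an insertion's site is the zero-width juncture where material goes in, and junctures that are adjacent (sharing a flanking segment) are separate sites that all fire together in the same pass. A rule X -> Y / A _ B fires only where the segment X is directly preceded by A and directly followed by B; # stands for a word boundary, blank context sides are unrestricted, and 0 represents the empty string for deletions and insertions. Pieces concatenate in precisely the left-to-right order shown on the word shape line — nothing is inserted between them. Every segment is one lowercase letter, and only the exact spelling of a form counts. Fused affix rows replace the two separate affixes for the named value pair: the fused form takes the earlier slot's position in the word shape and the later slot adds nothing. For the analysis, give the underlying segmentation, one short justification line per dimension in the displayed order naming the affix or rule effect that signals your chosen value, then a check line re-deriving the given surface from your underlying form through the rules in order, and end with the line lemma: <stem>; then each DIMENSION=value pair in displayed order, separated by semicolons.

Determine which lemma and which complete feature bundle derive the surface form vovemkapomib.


underlying: vovemka-pom-b
VEL=mi - signalled by the affix -pom
GRD=un - signalled by the affix -b
check: vovemkapomb -> vovemkapomib
lemma: vovemka; VEL=mi; GRD=un


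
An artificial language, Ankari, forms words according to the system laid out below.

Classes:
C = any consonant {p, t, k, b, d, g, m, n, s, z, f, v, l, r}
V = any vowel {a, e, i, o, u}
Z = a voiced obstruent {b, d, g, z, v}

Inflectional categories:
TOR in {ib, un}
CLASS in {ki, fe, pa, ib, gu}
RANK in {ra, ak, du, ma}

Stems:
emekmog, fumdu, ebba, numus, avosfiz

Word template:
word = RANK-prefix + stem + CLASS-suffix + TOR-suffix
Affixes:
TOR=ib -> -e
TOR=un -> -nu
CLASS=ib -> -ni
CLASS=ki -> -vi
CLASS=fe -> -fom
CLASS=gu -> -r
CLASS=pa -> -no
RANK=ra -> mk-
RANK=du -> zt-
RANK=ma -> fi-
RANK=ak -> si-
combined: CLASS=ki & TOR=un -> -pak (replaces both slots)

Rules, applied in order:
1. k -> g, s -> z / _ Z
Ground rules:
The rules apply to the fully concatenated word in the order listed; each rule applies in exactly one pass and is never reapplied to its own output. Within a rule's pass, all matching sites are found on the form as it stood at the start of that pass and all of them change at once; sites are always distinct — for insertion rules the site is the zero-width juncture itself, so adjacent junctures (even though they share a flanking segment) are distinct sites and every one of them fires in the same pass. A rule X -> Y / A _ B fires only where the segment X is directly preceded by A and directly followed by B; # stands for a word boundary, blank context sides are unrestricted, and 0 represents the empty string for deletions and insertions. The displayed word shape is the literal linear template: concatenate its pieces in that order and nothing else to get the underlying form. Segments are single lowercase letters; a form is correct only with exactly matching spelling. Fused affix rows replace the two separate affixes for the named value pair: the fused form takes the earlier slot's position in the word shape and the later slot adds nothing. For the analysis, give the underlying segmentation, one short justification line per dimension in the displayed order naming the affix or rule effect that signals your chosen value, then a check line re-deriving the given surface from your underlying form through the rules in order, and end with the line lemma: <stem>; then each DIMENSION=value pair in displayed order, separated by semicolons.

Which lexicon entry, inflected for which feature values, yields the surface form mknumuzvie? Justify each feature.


underlying: mk-numus-vi-e
TOR=ib - signalled by the affix -e
CLASS=ki - signalled by the affix -vi
RANK=ra - signalled by the affix mk-
check: mknumusvie -> mknumuzvie
lemma: numus; TOR=ib; CLASS=ki; RANK=ra


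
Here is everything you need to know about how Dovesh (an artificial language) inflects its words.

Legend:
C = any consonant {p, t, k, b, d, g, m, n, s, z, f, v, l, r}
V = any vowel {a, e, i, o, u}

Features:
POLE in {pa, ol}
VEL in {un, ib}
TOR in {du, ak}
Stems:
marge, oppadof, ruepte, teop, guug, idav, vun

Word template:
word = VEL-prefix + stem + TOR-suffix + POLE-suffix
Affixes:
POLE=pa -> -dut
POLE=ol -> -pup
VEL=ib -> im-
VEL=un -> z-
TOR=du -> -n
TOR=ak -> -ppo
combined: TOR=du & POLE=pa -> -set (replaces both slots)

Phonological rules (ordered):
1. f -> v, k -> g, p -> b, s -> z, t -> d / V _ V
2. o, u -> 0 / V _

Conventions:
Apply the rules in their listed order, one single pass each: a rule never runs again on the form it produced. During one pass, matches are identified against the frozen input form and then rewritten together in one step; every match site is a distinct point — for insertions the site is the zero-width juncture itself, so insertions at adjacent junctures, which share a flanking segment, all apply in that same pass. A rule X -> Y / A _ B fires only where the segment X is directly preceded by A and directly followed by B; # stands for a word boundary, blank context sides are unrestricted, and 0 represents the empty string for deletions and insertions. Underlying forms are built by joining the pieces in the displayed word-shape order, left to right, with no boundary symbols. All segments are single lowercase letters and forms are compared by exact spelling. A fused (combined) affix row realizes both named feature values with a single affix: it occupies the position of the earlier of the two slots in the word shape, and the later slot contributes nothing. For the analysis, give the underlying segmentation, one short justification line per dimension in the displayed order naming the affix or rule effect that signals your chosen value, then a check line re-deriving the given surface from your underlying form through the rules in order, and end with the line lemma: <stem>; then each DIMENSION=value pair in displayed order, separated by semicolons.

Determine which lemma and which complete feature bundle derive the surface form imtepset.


underlying: im-teop-set
POLE=pa - signalled by the combined affix row
VEL=ib - signalled by the affix im-
TOR=du - signalled by the combined affix row
check: imteopset -> imteopset -> imtepset
lemma: teop; POLE=pa; VEL=ib; TOR=du


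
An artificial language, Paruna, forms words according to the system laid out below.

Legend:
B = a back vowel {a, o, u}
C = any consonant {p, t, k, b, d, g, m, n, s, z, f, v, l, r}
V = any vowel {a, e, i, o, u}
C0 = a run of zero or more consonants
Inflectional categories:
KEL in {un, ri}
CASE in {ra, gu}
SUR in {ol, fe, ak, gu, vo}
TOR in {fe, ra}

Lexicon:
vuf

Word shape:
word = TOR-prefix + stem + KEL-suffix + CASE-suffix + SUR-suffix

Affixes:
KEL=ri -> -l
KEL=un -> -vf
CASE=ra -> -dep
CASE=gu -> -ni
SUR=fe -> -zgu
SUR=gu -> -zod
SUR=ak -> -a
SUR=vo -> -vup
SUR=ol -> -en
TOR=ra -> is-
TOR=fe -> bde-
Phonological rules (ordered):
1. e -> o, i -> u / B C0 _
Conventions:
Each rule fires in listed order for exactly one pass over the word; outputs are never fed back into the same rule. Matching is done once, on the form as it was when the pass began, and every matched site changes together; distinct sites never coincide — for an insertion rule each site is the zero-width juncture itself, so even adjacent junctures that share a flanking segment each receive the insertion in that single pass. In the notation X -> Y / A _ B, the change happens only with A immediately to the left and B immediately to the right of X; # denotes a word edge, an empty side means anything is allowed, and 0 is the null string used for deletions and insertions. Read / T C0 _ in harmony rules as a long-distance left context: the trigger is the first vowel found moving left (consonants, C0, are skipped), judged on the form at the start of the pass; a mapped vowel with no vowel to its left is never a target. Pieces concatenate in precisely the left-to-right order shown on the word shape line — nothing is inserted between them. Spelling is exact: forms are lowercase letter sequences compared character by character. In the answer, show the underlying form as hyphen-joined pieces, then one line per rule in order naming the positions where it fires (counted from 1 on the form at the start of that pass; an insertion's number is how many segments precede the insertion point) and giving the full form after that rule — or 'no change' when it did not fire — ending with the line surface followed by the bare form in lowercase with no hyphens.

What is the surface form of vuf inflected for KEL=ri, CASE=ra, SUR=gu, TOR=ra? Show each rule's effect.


underlying: is-vuf-l-dep-zod
1. e -> o, i -> u / B C0 _: fires at position(s) 8: isvufldopzod
surface: isvufldopzod


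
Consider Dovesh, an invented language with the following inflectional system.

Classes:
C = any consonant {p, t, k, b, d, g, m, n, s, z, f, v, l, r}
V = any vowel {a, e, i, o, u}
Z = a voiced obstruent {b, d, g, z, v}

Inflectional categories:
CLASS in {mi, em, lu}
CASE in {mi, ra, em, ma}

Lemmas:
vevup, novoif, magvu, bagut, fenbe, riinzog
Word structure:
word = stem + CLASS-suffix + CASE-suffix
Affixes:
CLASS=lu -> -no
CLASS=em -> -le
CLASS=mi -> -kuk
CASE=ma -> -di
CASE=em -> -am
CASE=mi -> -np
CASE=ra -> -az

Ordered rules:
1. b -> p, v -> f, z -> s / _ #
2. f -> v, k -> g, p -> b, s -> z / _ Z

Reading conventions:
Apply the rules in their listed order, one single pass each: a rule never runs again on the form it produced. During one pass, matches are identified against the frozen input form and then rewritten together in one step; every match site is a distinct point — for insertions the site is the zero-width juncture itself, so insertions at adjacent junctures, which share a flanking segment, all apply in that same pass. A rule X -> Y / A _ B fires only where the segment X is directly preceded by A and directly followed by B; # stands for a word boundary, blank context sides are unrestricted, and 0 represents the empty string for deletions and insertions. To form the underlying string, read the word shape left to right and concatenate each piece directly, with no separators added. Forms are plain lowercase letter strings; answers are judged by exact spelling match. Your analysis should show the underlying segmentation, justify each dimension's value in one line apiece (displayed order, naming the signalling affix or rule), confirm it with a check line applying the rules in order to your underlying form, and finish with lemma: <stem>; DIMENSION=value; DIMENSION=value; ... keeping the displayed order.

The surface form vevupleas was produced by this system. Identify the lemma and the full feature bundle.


underlying: vevup-le-az
CLASS=em - signalled by the affix -le
CASE=ra - signalled by the affix -az
check: vevupleaz -> vevupleas -> vevupleas
lemma: vevup; CLASS=em; CASE=ra


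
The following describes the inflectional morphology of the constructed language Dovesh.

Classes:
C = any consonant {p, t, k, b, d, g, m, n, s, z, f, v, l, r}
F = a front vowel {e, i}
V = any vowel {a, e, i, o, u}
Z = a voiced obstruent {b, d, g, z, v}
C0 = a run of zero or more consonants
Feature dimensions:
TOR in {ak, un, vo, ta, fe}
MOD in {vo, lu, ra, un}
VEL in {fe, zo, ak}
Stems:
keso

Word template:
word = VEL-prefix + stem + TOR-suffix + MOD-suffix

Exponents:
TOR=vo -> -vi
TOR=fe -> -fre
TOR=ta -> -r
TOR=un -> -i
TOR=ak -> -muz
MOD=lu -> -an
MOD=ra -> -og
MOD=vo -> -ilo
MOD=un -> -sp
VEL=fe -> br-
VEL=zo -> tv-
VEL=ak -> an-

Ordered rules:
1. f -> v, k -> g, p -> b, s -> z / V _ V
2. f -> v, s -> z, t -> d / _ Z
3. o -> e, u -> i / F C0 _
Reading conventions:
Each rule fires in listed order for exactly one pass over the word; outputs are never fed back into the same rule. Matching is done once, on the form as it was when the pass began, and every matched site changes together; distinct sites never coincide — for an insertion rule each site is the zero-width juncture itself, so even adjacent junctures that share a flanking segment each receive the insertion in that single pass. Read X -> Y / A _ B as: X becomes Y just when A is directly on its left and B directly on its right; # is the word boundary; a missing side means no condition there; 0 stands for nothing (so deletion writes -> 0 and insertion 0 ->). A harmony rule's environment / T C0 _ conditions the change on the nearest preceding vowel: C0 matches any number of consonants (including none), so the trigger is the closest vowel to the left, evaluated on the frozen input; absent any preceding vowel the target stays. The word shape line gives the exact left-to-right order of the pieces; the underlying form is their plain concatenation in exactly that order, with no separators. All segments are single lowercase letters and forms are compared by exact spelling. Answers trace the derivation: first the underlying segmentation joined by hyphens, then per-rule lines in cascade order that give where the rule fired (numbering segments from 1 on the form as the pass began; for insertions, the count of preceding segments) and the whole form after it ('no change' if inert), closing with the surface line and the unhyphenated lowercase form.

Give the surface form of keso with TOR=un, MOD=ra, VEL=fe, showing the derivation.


underlying: br-keso-i-og
1. f -> v, k -> g, p -> b, s -> z / V _ V: fires at position(s) 5: brkezoiog
2. f -> v, s -> z, t -> d / _ Z: no change
3. o -> e, u -> i / F C0 _: fires at position(s) 6, 8: brkezeieg
surface: brkezeieg


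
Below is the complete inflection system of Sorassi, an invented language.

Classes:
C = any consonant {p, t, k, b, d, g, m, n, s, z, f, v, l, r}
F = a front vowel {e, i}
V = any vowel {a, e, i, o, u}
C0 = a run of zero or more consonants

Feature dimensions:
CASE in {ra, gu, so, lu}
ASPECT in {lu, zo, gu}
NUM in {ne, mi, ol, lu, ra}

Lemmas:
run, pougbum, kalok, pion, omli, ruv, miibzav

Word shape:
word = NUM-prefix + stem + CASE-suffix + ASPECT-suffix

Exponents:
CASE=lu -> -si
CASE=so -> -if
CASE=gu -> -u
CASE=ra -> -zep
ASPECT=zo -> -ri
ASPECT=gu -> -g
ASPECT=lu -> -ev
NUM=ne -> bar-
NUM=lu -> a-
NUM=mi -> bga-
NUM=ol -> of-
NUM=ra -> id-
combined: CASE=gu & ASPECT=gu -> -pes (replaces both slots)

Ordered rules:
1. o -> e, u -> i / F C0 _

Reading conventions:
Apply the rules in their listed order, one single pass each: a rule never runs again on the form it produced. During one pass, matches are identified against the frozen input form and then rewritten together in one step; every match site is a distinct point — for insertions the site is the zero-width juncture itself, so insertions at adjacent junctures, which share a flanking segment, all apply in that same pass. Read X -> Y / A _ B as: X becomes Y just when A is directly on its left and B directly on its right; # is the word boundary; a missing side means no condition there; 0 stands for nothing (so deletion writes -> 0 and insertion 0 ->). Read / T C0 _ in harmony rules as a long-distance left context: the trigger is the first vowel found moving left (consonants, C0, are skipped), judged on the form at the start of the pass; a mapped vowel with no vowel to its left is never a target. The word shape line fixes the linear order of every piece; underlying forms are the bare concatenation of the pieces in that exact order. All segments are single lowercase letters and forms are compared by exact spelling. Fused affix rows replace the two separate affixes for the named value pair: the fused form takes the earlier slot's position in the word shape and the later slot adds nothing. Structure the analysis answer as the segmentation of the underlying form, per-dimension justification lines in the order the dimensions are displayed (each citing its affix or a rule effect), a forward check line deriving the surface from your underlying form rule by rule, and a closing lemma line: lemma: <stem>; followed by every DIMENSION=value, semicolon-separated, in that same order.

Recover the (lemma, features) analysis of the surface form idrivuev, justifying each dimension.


underlying: id-ruv-u-ev
CASE=gu - signalled by the affix -u
ASPECT=lu - signalled by the affix -ev
NUM=ra - signalled by the affix id-
check: idruvuev -> idrivuev
lemma: ruv; CASE=gu; ASPECT=lu; NUM=ra


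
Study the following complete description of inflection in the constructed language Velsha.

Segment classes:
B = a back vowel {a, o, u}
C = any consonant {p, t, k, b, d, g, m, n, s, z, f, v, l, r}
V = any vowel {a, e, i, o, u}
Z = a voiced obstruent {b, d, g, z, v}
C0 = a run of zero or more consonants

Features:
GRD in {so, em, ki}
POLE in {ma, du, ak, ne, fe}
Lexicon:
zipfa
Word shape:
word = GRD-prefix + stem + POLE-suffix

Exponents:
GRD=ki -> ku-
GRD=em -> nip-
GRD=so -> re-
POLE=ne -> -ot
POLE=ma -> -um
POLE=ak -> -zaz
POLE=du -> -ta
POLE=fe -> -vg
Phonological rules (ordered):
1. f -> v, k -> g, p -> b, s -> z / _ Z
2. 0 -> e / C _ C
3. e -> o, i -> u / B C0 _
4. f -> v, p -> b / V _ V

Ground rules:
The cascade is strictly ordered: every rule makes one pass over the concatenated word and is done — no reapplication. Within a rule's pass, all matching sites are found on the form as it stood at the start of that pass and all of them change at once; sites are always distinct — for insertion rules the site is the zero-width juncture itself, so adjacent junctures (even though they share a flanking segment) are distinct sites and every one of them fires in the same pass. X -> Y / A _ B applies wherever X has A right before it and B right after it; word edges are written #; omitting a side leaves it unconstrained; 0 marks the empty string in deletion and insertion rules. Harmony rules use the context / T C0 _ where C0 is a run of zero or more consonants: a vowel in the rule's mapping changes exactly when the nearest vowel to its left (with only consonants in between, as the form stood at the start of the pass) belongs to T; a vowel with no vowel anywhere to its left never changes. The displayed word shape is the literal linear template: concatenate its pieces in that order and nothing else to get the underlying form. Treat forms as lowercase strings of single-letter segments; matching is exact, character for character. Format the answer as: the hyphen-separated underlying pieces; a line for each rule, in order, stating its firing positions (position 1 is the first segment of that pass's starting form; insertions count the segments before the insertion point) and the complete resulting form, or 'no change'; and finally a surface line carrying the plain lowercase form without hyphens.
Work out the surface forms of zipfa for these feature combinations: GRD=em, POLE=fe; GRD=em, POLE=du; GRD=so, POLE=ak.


cell GRD=em, POLE=fe:
underlying: nip-zipfa-vg
1. f -> v, k -> g, p -> b, s -> z / _ Z: fires at position(s) 3: nibzipfavg
2. 0 -> e / C _ C: inserts after position(s) 3, 6, 9: nibezipefaveg
3. e -> o, i -> u / B C0 _: fires at position(s) 12: nibezipefavog
4. f -> v, p -> b / V _ V: fires at position(s) 7, 9: nibezibevavog
surface: nibezibevavog

cell GRD=em, POLE=du:
underlying: nip-zipfa-ta
1. f -> v, k -> g, p -> b, s -> z / _ Z: fires at position(s) 3: nibzipfata
2. 0 -> e / C _ C: inserts after position(s) 3, 6: nibezipefata
3. e -> o, i -> u / B C0 _: no change
4. f -> v, p -> b / V _ V: fires at position(s) 7, 9: nibezibevata
surface: nibezibevata

cell GRD=so, POLE=ak:
underlying: re-zipfa-zaz
1. f -> v, k -> g, p -> b, s -> z / _ Z: no change
2. 0 -> e / C _ C: inserts after position(s) 5: rezipefazaz
3. e -> o, i -> u / B C0 _: no change
4. f -> v, p -> b / V _ V: fires at position(s) 5, 7: rezibevazaz
surface: rezibevazaz


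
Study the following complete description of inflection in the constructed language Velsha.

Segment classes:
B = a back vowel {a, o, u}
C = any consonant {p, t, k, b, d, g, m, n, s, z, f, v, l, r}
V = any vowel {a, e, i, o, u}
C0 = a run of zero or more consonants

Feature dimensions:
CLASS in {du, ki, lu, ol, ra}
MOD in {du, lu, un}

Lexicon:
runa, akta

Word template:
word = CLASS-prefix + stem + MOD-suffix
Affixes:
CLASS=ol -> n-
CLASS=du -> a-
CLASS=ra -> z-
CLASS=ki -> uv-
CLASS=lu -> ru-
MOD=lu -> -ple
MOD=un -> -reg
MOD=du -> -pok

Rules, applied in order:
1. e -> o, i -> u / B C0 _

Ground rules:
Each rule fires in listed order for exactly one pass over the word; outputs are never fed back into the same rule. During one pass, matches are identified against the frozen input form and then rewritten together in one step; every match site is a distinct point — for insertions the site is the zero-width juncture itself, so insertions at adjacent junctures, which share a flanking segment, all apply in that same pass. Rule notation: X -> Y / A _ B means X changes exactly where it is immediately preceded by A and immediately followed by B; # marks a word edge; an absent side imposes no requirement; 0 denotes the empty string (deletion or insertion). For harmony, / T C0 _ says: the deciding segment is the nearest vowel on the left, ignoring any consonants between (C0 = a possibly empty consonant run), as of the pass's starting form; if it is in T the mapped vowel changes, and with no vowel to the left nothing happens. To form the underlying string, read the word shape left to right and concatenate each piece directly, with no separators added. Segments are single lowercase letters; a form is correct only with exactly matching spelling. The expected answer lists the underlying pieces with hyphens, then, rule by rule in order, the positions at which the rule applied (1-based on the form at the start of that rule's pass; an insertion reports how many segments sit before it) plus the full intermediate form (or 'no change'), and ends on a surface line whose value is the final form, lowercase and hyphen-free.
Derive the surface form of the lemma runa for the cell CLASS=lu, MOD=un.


underlying: ru-runa-reg
1. e -> o, i -> u / B C0 _: fires at position(s) 8: rurunarog
surface: rurunarog


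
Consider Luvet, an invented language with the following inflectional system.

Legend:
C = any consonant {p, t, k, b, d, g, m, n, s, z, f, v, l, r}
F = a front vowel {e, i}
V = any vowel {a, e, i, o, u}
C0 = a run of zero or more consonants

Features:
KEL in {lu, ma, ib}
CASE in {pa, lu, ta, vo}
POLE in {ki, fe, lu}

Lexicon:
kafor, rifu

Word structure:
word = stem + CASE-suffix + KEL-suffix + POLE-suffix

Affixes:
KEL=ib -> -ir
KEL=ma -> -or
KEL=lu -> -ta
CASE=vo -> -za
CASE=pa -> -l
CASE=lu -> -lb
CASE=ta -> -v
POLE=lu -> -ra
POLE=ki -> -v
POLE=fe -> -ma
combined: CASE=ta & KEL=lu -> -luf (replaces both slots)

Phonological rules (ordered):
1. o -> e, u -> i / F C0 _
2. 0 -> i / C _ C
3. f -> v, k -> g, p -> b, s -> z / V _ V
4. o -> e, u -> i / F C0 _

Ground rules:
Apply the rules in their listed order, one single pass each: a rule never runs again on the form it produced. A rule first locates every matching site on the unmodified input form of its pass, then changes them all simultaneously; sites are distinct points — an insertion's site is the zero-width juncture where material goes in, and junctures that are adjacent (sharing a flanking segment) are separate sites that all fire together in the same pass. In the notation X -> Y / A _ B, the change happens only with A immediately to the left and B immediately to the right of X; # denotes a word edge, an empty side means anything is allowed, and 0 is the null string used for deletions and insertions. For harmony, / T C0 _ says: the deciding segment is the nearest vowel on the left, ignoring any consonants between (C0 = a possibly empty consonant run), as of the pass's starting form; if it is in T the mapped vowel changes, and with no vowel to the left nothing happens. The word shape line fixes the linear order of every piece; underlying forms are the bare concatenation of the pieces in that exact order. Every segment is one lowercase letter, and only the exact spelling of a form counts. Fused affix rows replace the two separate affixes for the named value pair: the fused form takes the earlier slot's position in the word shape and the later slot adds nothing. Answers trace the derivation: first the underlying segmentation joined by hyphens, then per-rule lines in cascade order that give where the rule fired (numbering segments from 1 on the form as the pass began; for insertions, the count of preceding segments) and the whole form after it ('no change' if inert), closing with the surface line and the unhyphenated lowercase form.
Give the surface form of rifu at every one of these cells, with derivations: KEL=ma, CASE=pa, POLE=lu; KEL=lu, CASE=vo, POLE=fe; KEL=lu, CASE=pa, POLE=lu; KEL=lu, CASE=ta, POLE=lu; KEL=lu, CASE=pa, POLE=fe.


cell KEL=ma, CASE=pa, POLE=lu:
underlying: rifu-l-or-ra
1. o -> e, u -> i / F C0 _: fires at position(s) 4: rifilorra
2. 0 -> i / C _ C: inserts after position(s) 7: rifilorira
3. f -> v, k -> g, p -> b, s -> z / V _ V: fires at position(s) 3: rivilorira
4. o -> e, u -> i / F C0 _: fires at position(s) 6: rivilerira
surface: rivilerira

cell KEL=lu, CASE=vo, POLE=fe:
underlying: rifu-za-ta-ma
1. o -> e, u -> i / F C0 _: fires at position(s) 4: rifizatama
2. 0 -> i / C _ C: no change
3. f -> v, k -> g, p -> b, s -> z / V _ V: fires at position(s) 3: rivizatama
4. o -> e, u -> i / F C0 _: no change
surface: rivizatama

cell KEL=lu, CASE=pa, POLE=lu:
underlying: rifu-l-ta-ra
1. o -> e, u -> i / F C0 _: fires at position(s) 4: rifiltara
2. 0 -> i / C _ C: inserts after position(s) 5: rifilitara
3. f -> v, k -> g, p -> b, s -> z / V _ V: fires at position(s) 3: rivilitara
4. o -> e, u -> i / F C0 _: no change
surface: rivilitara

cell KEL=lu, CASE=ta, POLE=lu:
underlying: rifu-luf-ra
1. o -> e, u -> i / F C0 _: fires at position(s) 4: rifilufra
2. 0 -> i / C _ C: inserts after position(s) 7: rifilufira
3. f -> v, k -> g, p -> b, s -> z / V _ V: fires at position(s) 3, 7: riviluvira
4. o -> e, u -> i / F C0 _: fires at position(s) 6: rivilivira
surface: rivilivira

cell KEL=lu, CASE=pa, POLE=fe:
underlying: rifu-l-ta-ma
1. o -> e, u -> i / F C0 _: fires at position(s) 4: rifiltama
2. 0 -> i / C _ C: inserts after position(s) 5: rifilitama
3. f -> v, k -> g, p -> b, s -> z / V _ V: fires at position(s) 3: rivilitama
4. o -> e, u -> i / F C0 _: no change
surface: rivilitama


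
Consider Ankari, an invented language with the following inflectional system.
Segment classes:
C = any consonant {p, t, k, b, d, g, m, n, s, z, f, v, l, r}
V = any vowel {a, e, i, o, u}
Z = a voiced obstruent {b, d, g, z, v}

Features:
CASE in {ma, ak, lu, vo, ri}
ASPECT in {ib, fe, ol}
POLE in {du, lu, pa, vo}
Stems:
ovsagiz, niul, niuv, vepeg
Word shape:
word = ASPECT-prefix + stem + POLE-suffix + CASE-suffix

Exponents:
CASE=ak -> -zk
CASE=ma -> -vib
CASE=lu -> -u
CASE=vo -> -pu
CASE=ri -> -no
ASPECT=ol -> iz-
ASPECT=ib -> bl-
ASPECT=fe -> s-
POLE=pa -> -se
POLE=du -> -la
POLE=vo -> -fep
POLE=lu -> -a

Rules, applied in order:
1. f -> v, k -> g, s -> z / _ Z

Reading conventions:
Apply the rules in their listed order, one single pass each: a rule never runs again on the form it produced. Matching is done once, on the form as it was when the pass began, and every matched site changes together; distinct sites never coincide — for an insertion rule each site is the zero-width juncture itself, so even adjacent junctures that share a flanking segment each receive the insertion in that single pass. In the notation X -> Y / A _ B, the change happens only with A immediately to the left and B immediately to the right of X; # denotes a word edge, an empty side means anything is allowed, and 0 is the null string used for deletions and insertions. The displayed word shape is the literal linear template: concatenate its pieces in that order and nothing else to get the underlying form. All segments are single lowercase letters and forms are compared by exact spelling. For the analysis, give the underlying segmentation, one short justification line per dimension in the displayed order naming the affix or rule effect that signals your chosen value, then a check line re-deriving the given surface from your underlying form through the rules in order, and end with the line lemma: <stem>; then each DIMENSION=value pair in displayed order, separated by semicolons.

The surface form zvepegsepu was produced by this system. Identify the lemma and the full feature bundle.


underlying: s-vepeg-se-pu
CASE=vo - signalled by the affix -pu
ASPECT=fe - signalled by the affix s-
POLE=pa - signalled by the affix -se
check: svepegsepu -> zvepegsepu
lemma: vepeg; CASE=vo; ASPECT=fe; POLE=pa


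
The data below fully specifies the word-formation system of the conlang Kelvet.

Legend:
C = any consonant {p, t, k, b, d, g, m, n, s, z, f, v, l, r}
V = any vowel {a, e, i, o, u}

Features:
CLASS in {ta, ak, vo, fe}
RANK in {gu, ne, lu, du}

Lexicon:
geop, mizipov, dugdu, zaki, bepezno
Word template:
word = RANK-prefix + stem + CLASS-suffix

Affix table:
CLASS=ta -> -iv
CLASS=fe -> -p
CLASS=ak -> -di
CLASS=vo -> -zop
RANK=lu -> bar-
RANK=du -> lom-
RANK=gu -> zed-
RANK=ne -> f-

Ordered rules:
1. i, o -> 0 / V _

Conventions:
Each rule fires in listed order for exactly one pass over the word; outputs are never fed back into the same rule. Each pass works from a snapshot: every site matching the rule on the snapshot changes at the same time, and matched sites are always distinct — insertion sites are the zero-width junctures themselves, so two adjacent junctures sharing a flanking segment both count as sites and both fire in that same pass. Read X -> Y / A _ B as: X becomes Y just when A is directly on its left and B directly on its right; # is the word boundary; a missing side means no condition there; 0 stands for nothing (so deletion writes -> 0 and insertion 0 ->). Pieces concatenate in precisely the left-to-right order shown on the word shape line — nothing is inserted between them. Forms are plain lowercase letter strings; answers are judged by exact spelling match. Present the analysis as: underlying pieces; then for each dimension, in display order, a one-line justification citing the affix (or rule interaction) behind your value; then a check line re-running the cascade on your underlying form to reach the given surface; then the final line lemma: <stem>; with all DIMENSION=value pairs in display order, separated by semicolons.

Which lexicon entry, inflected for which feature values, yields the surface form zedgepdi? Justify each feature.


underlying: zed-geop-di
CLASS=ak - signalled by the affix -di
RANK=gu - signalled by the affix zed-
check: zedgeopdi -> zedgepdi
lemma: geop; CLASS=ak; RANK=gu


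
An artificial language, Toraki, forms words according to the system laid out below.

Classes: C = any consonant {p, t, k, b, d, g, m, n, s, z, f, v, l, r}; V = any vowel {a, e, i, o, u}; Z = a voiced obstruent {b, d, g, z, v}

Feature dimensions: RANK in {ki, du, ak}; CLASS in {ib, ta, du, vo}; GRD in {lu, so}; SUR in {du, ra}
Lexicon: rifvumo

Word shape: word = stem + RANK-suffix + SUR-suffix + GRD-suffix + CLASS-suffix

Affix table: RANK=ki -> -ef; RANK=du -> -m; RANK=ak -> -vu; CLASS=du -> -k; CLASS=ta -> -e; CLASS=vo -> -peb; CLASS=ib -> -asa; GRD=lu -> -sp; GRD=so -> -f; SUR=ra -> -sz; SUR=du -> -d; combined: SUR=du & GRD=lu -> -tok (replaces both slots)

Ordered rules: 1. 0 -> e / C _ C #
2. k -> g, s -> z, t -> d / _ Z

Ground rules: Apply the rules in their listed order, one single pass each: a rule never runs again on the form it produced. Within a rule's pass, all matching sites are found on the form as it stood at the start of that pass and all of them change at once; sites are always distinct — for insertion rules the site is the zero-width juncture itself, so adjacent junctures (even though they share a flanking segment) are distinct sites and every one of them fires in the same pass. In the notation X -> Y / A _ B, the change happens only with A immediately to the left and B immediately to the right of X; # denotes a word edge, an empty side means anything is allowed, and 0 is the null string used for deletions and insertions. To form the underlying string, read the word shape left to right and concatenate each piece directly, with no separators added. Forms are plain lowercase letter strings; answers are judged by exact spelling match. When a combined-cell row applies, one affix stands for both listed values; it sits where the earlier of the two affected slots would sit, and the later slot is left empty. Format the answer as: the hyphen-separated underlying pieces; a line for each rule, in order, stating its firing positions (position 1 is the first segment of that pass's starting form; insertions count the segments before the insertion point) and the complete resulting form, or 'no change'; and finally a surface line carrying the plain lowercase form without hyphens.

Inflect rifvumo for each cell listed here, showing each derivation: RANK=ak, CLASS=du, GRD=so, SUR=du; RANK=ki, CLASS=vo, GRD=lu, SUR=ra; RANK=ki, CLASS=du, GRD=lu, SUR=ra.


cell RANK=ak, CLASS=du, GRD=so, SUR=du:
underlying: rifvumo-vu-d-f-k
1. 0 -> e / C _ C #: inserts after position(s) 11: rifvumovudfek
2. k -> g, s -> z, t -> d / _ Z: no change
surface: rifvumovudfek

cell RANK=ki, CLASS=vo, GRD=lu, SUR=ra:
underlying: rifvumo-ef-sz-sp-peb
1. 0 -> e / C _ C #: no change
2. k -> g, s -> z, t -> d / _ Z: fires at position(s) 10: rifvumoefzzsppeb
surface: rifvumoefzzsppeb

cell RANK=ki, CLASS=du, GRD=lu, SUR=ra:
underlying: rifvumo-ef-sz-sp-k
1. 0 -> e / C _ C #: inserts after position(s) 13: rifvumoefszspek
2. k -> g, s -> z, t -> d / _ Z: fires at position(s) 10: rifvumoefzzspek
surface: rifvumoefzzspek


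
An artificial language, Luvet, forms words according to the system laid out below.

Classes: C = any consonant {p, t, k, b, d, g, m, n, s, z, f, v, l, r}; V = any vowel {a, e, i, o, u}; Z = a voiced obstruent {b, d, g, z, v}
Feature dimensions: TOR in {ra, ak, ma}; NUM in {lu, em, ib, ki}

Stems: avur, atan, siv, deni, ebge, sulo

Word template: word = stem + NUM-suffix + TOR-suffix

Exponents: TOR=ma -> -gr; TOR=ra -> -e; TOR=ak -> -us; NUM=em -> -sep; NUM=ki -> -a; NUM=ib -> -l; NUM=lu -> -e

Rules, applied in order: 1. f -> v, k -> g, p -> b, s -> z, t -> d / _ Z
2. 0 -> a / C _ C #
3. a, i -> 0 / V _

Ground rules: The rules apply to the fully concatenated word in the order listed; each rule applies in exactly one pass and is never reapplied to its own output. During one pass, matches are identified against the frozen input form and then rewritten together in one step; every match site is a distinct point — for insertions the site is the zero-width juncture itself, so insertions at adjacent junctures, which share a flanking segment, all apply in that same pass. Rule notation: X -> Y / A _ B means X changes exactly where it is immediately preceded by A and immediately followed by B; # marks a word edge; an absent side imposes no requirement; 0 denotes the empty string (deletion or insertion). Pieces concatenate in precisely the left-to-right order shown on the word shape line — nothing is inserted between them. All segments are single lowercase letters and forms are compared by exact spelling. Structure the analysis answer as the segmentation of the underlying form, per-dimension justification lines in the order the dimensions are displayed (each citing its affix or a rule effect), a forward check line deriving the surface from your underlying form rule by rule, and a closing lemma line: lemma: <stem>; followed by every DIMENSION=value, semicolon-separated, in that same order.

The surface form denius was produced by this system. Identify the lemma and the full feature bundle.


underlying: deni-a-us
TOR=ak - signalled by the affix -us
NUM=ki - signalled by the affix -a
check: deniaus -> deniaus -> deniaus -> denius
lemma: deni; TOR=ak; NUM=ki
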